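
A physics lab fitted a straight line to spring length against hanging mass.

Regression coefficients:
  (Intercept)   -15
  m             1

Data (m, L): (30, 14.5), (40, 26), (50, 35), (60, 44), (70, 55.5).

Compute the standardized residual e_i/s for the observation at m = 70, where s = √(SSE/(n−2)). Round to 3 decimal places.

0.548

m=30: ŷ = -15 + 30 = 15; e = 14.5 − 15 = -0.5
m=40: ŷ = -15 + 40 = 25; e = 26 − 25 = 1
m=50: ŷ = -15 + 50 = 35; e = 35 − 35 = 0
m=60: ŷ = -15 + 60 = 45; e = 44 − 45 = -1
m=70: ŷ = -15 + 70 = 55; e = 55.5 − 55 = 0.5
SSE = 0.25 + 1 + 0 + 1 + 0.25 = 2.5
s = √(2.5/3) = 0.912871
e/s = 0.5 / 0.912871 = 0.548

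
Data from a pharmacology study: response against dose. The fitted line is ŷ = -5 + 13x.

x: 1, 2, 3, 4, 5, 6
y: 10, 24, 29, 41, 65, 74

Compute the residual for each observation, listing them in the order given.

x=1: ŷ = -5 + 13·1 = 8; e = 10 − 8 = 2
x=2: ŷ = -5 + 13·2 = 21; e = 24 − 21 = 3
x=3: ŷ = -5 + 13·3 = 34; e = 29 − 34 = -5
x=4: ŷ = -5 + 13·4 = 47; e = 41 − 47 = -6
x=5: ŷ = -5 + 13·5 = 60; e = 65 − 60 = 5
x=6: ŷ = -5 + 13·6 = 73; e = 74 − 73 = 1

2, 3, -5, -6, 5, 1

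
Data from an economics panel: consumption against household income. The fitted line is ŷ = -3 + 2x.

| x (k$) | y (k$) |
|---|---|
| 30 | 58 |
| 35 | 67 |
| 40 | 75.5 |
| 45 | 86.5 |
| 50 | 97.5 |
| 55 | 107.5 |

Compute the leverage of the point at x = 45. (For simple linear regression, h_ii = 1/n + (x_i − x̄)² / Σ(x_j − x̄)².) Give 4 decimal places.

x̄ = (30 + 35 + 40 + 45 + 50 + 55)/6 = 42.5
Σ(x − x̄)² = 156.25 + 56.25 + 6.25 + 6.25 + 56.25 + 156.25 = 437.5
h = 1/6 + (2.5)²/437.5 = 0.166667 + 0.0142857 = 0.1810

h = 0.1810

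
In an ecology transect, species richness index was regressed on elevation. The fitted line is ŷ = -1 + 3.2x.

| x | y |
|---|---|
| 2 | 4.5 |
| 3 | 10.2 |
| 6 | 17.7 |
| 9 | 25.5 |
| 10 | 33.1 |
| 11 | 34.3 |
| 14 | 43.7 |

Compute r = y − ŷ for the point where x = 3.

r = 1.6

ŷ = -1 + 3.2·3 = 8.6
r = 10.2 − 8.6 = 1.6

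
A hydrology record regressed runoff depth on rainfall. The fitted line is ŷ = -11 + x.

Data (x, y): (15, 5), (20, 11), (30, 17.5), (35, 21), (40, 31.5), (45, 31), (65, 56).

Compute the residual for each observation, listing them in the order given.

x=15: ŷ = -11 + 15 = 4; r = 5 − 4 = 1
x=20: ŷ = -11 + 20 = 9; r = 11 − 9 = 2
x=30: ŷ = -11 + 30 = 19; r = 17.5 − 19 = -1.5
x=35: ŷ = -11 + 35 = 24; r = 21 − 24 = -3
x=40: ŷ = -11 + 40 = 29; r = 31.5 − 29 = 2.5
x=45: ŷ = -11 + 45 = 34; r = 31 − 34 = -3
x=65: ŷ = -11 + 65 = 54; r = 56 − 54 = 2

1, 2, -1.5, -3, 2.5, -3, 2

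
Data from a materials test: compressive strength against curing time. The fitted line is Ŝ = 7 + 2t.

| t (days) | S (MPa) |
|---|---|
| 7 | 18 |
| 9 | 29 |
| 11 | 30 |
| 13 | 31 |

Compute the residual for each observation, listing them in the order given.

-3, 4, 1, -2

t=7: Ŝ = 7 + 2·7 = 21; e = 18 − 21 = -3
t=9: Ŝ = 7 + 2·9 = 25; e = 29 − 25 = 4
t=11: Ŝ = 7 + 2·11 = 29; e = 30 − 29 = 1
t=13: Ŝ = 7 + 2·13 = 33; e = 31 − 33 = -2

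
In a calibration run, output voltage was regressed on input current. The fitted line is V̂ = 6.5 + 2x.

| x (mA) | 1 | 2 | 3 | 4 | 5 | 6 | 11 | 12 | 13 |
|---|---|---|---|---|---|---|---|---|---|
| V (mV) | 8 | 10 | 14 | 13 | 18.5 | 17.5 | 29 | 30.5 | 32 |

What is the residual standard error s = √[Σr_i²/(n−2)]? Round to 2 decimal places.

s = 1.22

x=1: V̂ = 6.5 + 2·1 = 8.5; r = 8 − 8.5 = -0.5
x=2: V̂ = 6.5 + 2·2 = 10.5; r = 10 − 10.5 = -0.5
x=3: V̂ = 6.5 + 2·3 = 12.5; r = 14 − 12.5 = 1.5
x=4: V̂ = 6.5 + 2·4 = 14.5; r = 13 − 14.5 = -1.5
x=5: V̂ = 6.5 + 2·5 = 16.5; r = 18.5 − 16.5 = 2
x=6: V̂ = 6.5 + 2·6 = 18.5; r = 17.5 − 18.5 = -1
x=11: V̂ = 6.5 + 2·11 = 28.5; r = 29 − 28.5 = 0.5
x=12: V̂ = 6.5 + 2·12 = 30.5; r = 30.5 − 30.5 = 0
x=13: V̂ = 6.5 + 2·13 = 32.5; r = 32 − 32.5 = -0.5
SSE = 0.25 + 0.25 + 2.25 + 2.25 + 4 + 1 + 0.25 + 0 + 0.25 = 10.5
s = √(10.5/7) = √1.5 ≈ 1.22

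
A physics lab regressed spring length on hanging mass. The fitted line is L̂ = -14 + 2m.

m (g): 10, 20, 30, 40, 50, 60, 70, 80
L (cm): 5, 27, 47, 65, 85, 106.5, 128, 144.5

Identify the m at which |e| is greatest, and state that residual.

m = 70, e = 2

m=10: L̂ = -14 + 2·10 = 6; e = 5 − 6 = -1
m=20: L̂ = -14 + 2·20 = 26; e = 27 − 26 = 1
m=30: L̂ = -14 + 2·30 = 46; e = 47 − 46 = 1
m=40: L̂ = -14 + 2·40 = 66; e = 65 − 66 = -1
m=50: L̂ = -14 + 2·50 = 86; e = 85 − 86 = -1
m=60: L̂ = -14 + 2·60 = 106; e = 106.5 − 106 = 0.5
m=70: L̂ = -14 + 2·70 = 126; e = 128 − 126 = 2
m=80: L̂ = -14 + 2·80 = 146; e = 144.5 − 146 = -1.5
Largest |e| is 2 at m = 70, residual 2.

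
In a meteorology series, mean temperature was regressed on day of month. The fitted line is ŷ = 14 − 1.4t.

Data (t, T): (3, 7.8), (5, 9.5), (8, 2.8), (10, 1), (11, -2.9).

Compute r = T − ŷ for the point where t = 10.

r = 1

ŷ = 14 − 1.4·10 = 0
r = 1 − 0 = 1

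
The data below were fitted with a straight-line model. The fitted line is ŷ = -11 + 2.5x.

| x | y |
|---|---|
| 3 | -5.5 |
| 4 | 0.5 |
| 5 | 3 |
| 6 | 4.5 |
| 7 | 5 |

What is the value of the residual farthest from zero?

x=3: ŷ = -11 + 2.5·3 = -3.5; r = -5.5 − (-3.5) = -2
x=4: ŷ = -11 + 2.5·4 = -1; r = 0.5 − (-1) = 1.5
x=5: ŷ = -11 + 2.5·5 = 1.5; r = 3 − 1.5 = 1.5
x=6: ŷ = -11 + 2.5·6 = 4; r = 4.5 − 4 = 0.5
x=7: ŷ = -11 + 2.5·7 = 6.5; r = 5 − 6.5 = -1.5
Largest |r| is 2 at x = 3, residual -2.

r = -2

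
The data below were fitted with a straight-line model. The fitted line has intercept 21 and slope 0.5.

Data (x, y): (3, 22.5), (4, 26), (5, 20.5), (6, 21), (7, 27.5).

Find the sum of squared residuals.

x=3: ŷ = 21 + 0.5·3 = 22.5; e = 22.5 − 22.5 = 0
x=4: ŷ = 21 + 0.5·4 = 23; e = 26 − 23 = 3
x=5: ŷ = 21 + 0.5·5 = 23.5; e = 20.5 − 23.5 = -3
x=6: ŷ = 21 + 0.5·6 = 24; e = 21 − 24 = -3
x=7: ŷ = 21 + 0.5·7 = 24.5; e = 27.5 − 24.5 = 3
SSE = 0 + 9 + 9 + 9 + 9 = 36

SSE = 36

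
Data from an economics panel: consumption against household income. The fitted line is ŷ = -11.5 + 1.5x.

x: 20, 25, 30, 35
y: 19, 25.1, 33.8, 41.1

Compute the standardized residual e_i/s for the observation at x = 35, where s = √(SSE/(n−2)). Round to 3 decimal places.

x=20: ŷ = -11.5 + 1.5·20 = 18.5; e = 19 − 18.5 = 0.5
x=25: ŷ = -11.5 + 1.5·25 = 26; e = 25.1 − 26 = -0.9
x=30: ŷ = -11.5 + 1.5·30 = 33.5; e = 33.8 − 33.5 = 0.3
x=35: ŷ = -11.5 + 1.5·35 = 41; e = 41.1 − 41 = 0.1
SSE = 0.25 + 0.81 + 0.09 + 0.01 = 1.16
s = √(1.16/2) = 0.761577
e/s = 0.1 / 0.761577 = 0.131

0.131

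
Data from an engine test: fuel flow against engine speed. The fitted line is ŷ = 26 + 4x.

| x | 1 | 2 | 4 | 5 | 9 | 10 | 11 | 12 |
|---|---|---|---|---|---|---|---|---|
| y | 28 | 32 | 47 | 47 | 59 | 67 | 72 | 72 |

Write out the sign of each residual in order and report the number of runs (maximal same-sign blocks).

5 runs

x=1: ŷ = 26 + 4·1 = 30; r = 28 − 30 = -2
x=2: ŷ = 26 + 4·2 = 34; r = 32 − 34 = -2
x=4: ŷ = 26 + 4·4 = 42; r = 47 − 42 = 5
x=5: ŷ = 26 + 4·5 = 46; r = 47 − 46 = 1
x=9: ŷ = 26 + 4·9 = 62; r = 59 − 62 = -3
x=10: ŷ = 26 + 4·10 = 66; r = 67 − 66 = 1
x=11: ŷ = 26 + 4·11 = 70; r = 72 − 70 = 2
x=12: ŷ = 26 + 4·12 = 74; r = 72 − 74 = -2
Signs: − − + + − + + −
Runs: −×2, +×2, −×1, +×2, −×1 → 5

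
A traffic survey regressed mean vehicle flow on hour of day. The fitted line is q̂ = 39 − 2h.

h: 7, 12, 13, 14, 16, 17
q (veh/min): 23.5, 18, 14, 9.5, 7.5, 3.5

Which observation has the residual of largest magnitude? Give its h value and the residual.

h=7: q̂ = 39 − 2·7 = 25; r = 23.5 − 25 = -1.5
h=12: q̂ = 39 − 2·12 = 15; r = 18 − 15 = 3
h=13: q̂ = 39 − 2·13 = 13; r = 14 − 13 = 1
h=14: q̂ = 39 − 2·14 = 11; r = 9.5 − 11 = -1.5
h=16: q̂ = 39 − 2·16 = 7; r = 7.5 − 7 = 0.5
h=17: q̂ = 39 − 2·17 = 5; r = 3.5 − 5 = -1.5
Largest |r| is 3 at h = 12, residual 3.

h = 12, r = 3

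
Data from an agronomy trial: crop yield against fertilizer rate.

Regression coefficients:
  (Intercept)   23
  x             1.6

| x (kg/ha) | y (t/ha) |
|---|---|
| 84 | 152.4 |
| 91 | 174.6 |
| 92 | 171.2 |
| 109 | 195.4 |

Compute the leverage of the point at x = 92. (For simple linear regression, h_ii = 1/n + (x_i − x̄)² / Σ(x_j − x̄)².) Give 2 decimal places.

h = 0.26

x̄ = (84 + 91 + 92 + 109)/4 = 94
Σ(x − x̄)² = 100 + 9 + 4 + 225 = 338
h = 1/4 + (-2)²/338 = 0.25 + 0.0118343 = 0.26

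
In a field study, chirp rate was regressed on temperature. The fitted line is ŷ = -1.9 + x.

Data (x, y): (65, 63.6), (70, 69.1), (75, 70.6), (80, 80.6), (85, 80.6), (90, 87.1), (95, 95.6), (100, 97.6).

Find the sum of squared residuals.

x=65: ŷ = -1.9 + 65 = 63.1; r = 63.6 − 63.1 = 0.5
x=70: ŷ = -1.9 + 70 = 68.1; r = 69.1 − 68.1 = 1
x=75: ŷ = -1.9 + 75 = 73.1; r = 70.6 − 73.1 = -2.5
x=80: ŷ = -1.9 + 80 = 78.1; r = 80.6 − 78.1 = 2.5
x=85: ŷ = -1.9 + 85 = 83.1; r = 80.6 − 83.1 = -2.5
x=90: ŷ = -1.9 + 90 = 88.1; r = 87.1 − 88.1 = -1
x=95: ŷ = -1.9 + 95 = 93.1; r = 95.6 − 93.1 = 2.5
x=100: ŷ = -1.9 + 100 = 98.1; r = 97.6 − 98.1 = -0.5
SSE = 0.25 + 1 + 6.25 + 6.25 + 6.25 + 1 + 6.25 + 0.25 = 27.5

SSE = 27.5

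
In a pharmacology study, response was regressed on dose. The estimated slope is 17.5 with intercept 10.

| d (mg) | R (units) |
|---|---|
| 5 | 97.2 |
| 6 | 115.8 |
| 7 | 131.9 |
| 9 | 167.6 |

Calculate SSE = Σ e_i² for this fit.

SSE = 1.1

d=5: R̂ = 10 + 17.5·5 = 97.5; e = 97.2 − 97.5 = -0.3
d=6: R̂ = 10 + 17.5·6 = 115; e = 115.8 − 115 = 0.8
d=7: R̂ = 10 + 17.5·7 = 132.5; e = 131.9 − 132.5 = -0.6
d=9: R̂ = 10 + 17.5·9 = 167.5; e = 167.6 − 167.5 = 0.1
SSE = 0.09 + 0.64 + 0.36 + 0.01 = 1.1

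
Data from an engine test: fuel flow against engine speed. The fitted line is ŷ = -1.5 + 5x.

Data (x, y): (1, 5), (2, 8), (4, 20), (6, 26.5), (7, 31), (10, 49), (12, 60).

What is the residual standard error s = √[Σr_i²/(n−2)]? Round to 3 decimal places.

x=1: ŷ = -1.5 + 5·1 = 3.5; r = 5 − 3.5 = 1.5
x=2: ŷ = -1.5 + 5·2 = 8.5; r = 8 − 8.5 = -0.5
x=4: ŷ = -1.5 + 5·4 = 18.5; r = 20 − 18.5 = 1.5
x=6: ŷ = -1.5 + 5·6 = 28.5; r = 26.5 − 28.5 = -2
x=7: ŷ = -1.5 + 5·7 = 33.5; r = 31 − 33.5 = -2.5
x=10: ŷ = -1.5 + 5·10 = 48.5; r = 49 − 48.5 = 0.5
x=12: ŷ = -1.5 + 5·12 = 58.5; r = 60 − 58.5 = 1.5
SSE = 2.25 + 0.25 + 2.25 + 4 + 6.25 + 0.25 + 2.25 = 17.5
s = √(17.5/5) = √3.5 ≈ 1.871

s = 1.871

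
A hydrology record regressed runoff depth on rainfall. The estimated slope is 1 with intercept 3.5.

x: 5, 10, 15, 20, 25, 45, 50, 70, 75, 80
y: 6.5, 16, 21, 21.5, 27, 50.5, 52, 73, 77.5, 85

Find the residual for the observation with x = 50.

r = -1.5

ŷ = 3.5 + 50 = 53.5
r = 52 − 53.5 = -1.5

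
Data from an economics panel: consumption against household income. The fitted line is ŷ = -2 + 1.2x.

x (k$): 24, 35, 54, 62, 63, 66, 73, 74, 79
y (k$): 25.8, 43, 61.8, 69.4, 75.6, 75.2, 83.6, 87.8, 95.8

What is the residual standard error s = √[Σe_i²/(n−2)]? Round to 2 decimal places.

x=24: ŷ = -2 + 1.2·24 = 26.8; e = 25.8 − 26.8 = -1
x=35: ŷ = -2 + 1.2·35 = 40; e = 43 − 40 = 3
x=54: ŷ = -2 + 1.2·54 = 62.8; e = 61.8 − 62.8 = -1
x=62: ŷ = -2 + 1.2·62 = 72.4; e = 69.4 − 72.4 = -3
x=63: ŷ = -2 + 1.2·63 = 73.6; e = 75.6 − 73.6 = 2
x=66: ŷ = -2 + 1.2·66 = 77.2; e = 75.2 − 77.2 = -2
x=73: ŷ = -2 + 1.2·73 = 85.6; e = 83.6 − 85.6 = -2
x=74: ŷ = -2 + 1.2·74 = 86.8; e = 87.8 − 86.8 = 1
x=79: ŷ = -2 + 1.2·79 = 92.8; e = 95.8 − 92.8 = 3
SSE = 1 + 9 + 1 + 9 + 4 + 4 + 4 + 1 + 9 = 42
s = √(42/7) = √6 ≈ 2.45

s = 2.45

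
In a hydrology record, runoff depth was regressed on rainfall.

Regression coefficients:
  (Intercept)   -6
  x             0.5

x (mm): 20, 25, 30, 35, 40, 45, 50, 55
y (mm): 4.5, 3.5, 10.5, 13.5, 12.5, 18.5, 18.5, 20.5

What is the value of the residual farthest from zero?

x=20: ŷ = -6 + 0.5·20 = 4; r = 4.5 − 4 = 0.5
x=25: ŷ = -6 + 0.5·25 = 6.5; r = 3.5 − 6.5 = -3
x=30: ŷ = -6 + 0.5·30 = 9; r = 10.5 − 9 = 1.5
x=35: ŷ = -6 + 0.5·35 = 11.5; r = 13.5 − 11.5 = 2
x=40: ŷ = -6 + 0.5·40 = 14; r = 12.5 − 14 = -1.5
x=45: ŷ = -6 + 0.5·45 = 16.5; r = 18.5 − 16.5 = 2
x=50: ŷ = -6 + 0.5·50 = 19; r = 18.5 − 19 = -0.5
x=55: ŷ = -6 + 0.5·55 = 21.5; r = 20.5 − 21.5 = -1
Largest |r| is 3 at x = 25, residual -3.

r = -3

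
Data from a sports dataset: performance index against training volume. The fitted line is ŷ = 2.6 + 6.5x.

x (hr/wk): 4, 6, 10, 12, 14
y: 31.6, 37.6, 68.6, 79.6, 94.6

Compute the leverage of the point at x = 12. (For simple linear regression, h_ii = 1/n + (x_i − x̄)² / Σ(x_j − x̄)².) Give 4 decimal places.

h = 0.3140

x̄ = (4 + 6 + 10 + 12 + 14)/5 = 9.2
Σ(x − x̄)² = 27.04 + 10.24 + 0.64 + 7.84 + 23.04 = 68.8
h = 1/5 + (2.8)²/68.8 = 0.2 + 0.113953 = 0.3140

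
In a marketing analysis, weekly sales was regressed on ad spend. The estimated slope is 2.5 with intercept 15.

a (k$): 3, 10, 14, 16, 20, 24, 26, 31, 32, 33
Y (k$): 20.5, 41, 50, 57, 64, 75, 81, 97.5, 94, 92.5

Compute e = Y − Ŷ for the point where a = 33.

Ŷ = 15 + 2.5·33 = 97.5
e = 92.5 − 97.5 = -5

e = -5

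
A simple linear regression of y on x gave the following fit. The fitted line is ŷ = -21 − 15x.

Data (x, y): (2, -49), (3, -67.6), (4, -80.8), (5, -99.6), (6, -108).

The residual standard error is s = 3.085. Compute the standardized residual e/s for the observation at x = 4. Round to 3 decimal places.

ŷ = -21 − 15·4 = -81
e = -80.8 − (-81) = 0.2
e/s = 0.2 / 3.085 = 0.065

0.065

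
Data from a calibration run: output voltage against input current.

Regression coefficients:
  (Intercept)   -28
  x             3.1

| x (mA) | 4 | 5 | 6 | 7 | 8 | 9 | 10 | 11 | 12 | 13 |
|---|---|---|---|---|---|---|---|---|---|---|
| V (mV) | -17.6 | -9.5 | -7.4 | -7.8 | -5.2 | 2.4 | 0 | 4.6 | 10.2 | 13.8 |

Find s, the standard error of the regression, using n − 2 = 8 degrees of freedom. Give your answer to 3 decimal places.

s = 2.345

x=4: V̂ = -28 + 3.1·4 = -15.6; e = -17.6 − (-15.6) = -2
x=5: V̂ = -28 + 3.1·5 = -12.5; e = -9.5 − (-12.5) = 3
x=6: V̂ = -28 + 3.1·6 = -9.4; e = -7.4 − (-9.4) = 2
x=7: V̂ = -28 + 3.1·7 = -6.3; e = -7.8 − (-6.3) = -1.5
x=8: V̂ = -28 + 3.1·8 = -3.2; e = -5.2 − (-3.2) = -2
x=9: V̂ = -28 + 3.1·9 = -0.1; e = 2.4 − (-0.1) = 2.5
x=10: V̂ = -28 + 3.1·10 = 3; e = 0 − 3 = -3
x=11: V̂ = -28 + 3.1·11 = 6.1; e = 4.6 − 6.1 = -1.5
x=12: V̂ = -28 + 3.1·12 = 9.2; e = 10.2 − 9.2 = 1
x=13: V̂ = -28 + 3.1·13 = 12.3; e = 13.8 − 12.3 = 1.5
SSE = 4 + 9 + 4 + 2.25 + 4 + 6.25 + 9 + 2.25 + 1 + 2.25 = 44
s = √(44/8) = √5.5 ≈ 2.345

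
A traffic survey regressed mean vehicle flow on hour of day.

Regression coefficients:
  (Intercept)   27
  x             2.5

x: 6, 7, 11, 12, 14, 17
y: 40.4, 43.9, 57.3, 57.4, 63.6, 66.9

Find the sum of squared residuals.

x=6: ŷ = 27 + 2.5·6 = 42; e = 40.4 − 42 = -1.6
x=7: ŷ = 27 + 2.5·7 = 44.5; e = 43.9 − 44.5 = -0.6
x=11: ŷ = 27 + 2.5·11 = 54.5; e = 57.3 − 54.5 = 2.8
x=12: ŷ = 27 + 2.5·12 = 57; e = 57.4 − 57 = 0.4
x=14: ŷ = 27 + 2.5·14 = 62; e = 63.6 − 62 = 1.6
x=17: ŷ = 27 + 2.5·17 = 69.5; e = 66.9 − 69.5 = -2.6
SSE = 2.56 + 0.36 + 7.84 + 0.16 + 2.56 + 6.76 = 20.24

SSE = 20.24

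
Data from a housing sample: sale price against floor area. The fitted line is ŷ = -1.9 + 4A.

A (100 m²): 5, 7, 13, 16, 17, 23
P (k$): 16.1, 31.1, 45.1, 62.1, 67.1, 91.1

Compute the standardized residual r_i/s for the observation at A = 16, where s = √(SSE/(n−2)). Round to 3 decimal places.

0.000

A=5: ŷ = -1.9 + 4·5 = 18.1; r = 16.1 − 18.1 = -2
A=7: ŷ = -1.9 + 4·7 = 26.1; r = 31.1 − 26.1 = 5
A=13: ŷ = -1.9 + 4·13 = 50.1; r = 45.1 − 50.1 = -5
A=16: ŷ = -1.9 + 4·16 = 62.1; r = 62.1 − 62.1 = 0
A=17: ŷ = -1.9 + 4·17 = 66.1; r = 67.1 − 66.1 = 1
A=23: ŷ = -1.9 + 4·23 = 90.1; r = 91.1 − 90.1 = 1
SSE = 4 + 25 + 25 + 0 + 1 + 1 = 56
s = √(56/4) = 3.74166
r/s = 0 / 3.74166 = 0.000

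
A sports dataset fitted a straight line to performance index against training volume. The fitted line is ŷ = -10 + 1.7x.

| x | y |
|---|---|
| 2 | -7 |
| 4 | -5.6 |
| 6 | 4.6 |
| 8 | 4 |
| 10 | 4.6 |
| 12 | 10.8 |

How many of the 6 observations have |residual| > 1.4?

x=2: ŷ = -10 + 1.7·2 = -6.6; r = -7 − (-6.6) = -0.4
x=4: ŷ = -10 + 1.7·4 = -3.2; r = -5.6 − (-3.2) = -2.4
x=6: ŷ = -10 + 1.7·6 = 0.2; r = 4.6 − 0.2 = 4.4
x=8: ŷ = -10 + 1.7·8 = 3.6; r = 4 − 3.6 = 0.4
x=10: ŷ = -10 + 1.7·10 = 7; r = 4.6 − 7 = -2.4
x=12: ŷ = -10 + 1.7·12 = 10.4; r = 10.8 − 10.4 = 0.4
|r| > 1.4: x=4 (|r|=2.4), x=6 (|r|=4.4), x=10 (|r|=2.4) → 3

3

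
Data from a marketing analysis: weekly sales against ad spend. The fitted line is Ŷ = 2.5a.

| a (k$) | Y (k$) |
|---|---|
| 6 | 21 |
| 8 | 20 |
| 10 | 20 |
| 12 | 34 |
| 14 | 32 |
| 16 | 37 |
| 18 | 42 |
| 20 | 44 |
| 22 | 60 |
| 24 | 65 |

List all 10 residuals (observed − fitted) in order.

a=6: Ŷ = 2.5·6 = 15; e = 21 − 15 = 6
a=8: Ŷ = 2.5·8 = 20; e = 20 − 20 = 0
a=10: Ŷ = 2.5·10 = 25; e = 20 − 25 = -5
a=12: Ŷ = 2.5·12 = 30; e = 34 − 30 = 4
a=14: Ŷ = 2.5·14 = 35; e = 32 − 35 = -3
a=16: Ŷ = 2.5·16 = 40; e = 37 − 40 = -3
a=18: Ŷ = 2.5·18 = 45; e = 42 − 45 = -3
a=20: Ŷ = 2.5·20 = 50; e = 44 − 50 = -6
a=22: Ŷ = 2.5·22 = 55; e = 60 − 55 = 5
a=24: Ŷ = 2.5·24 = 60; e = 65 − 60 = 5

6, 0, -5, 4, -3, -3, -3, -6, 5, 5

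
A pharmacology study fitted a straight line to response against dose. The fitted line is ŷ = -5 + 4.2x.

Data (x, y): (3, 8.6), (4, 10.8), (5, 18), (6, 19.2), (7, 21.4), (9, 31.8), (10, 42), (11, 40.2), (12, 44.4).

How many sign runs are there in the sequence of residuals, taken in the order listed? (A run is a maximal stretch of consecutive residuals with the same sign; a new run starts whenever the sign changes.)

6 runs

x=3: ŷ = -5 + 4.2·3 = 7.6; r = 8.6 − 7.6 = 1
x=4: ŷ = -5 + 4.2·4 = 11.8; r = 10.8 − 11.8 = -1
x=5: ŷ = -5 + 4.2·5 = 16; r = 18 − 16 = 2
x=6: ŷ = -5 + 4.2·6 = 20.2; r = 19.2 − 20.2 = -1
x=7: ŷ = -5 + 4.2·7 = 24.4; r = 21.4 − 24.4 = -3
x=9: ŷ = -5 + 4.2·9 = 32.8; r = 31.8 − 32.8 = -1
x=10: ŷ = -5 + 4.2·10 = 37; r = 42 − 37 = 5
x=11: ŷ = -5 + 4.2·11 = 41.2; r = 40.2 − 41.2 = -1
x=12: ŷ = -5 + 4.2·12 = 45.4; r = 44.4 − 45.4 = -1
Signs: + − + − − − + − −
Runs: +×1, −×1, +×1, −×3, +×1, −×2 → 6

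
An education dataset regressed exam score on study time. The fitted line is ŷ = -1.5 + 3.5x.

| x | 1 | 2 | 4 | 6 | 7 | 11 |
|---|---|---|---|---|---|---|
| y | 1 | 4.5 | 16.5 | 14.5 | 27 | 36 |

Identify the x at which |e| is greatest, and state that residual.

x=1: ŷ = -1.5 + 3.5·1 = 2; e = 1 − 2 = -1
x=2: ŷ = -1.5 + 3.5·2 = 5.5; e = 4.5 − 5.5 = -1
x=4: ŷ = -1.5 + 3.5·4 = 12.5; e = 16.5 − 12.5 = 4
x=6: ŷ = -1.5 + 3.5·6 = 19.5; e = 14.5 − 19.5 = -5
x=7: ŷ = -1.5 + 3.5·7 = 23; e = 27 − 23 = 4
x=11: ŷ = -1.5 + 3.5·11 = 37; e = 36 − 37 = -1
Largest |e| is 5 at x = 6, residual -5.

x = 6, e = -5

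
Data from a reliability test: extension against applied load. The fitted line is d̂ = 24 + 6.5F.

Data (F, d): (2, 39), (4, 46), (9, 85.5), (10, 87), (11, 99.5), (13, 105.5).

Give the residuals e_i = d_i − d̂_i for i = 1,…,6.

2, -4, 3, -2, 4, -3

F=2: d̂ = 24 + 6.5·2 = 37; e = 39 − 37 = 2
F=4: d̂ = 24 + 6.5·4 = 50; e = 46 − 50 = -4
F=9: d̂ = 24 + 6.5·9 = 82.5; e = 85.5 − 82.5 = 3
F=10: d̂ = 24 + 6.5·10 = 89; e = 87 − 89 = -2
F=11: d̂ = 24 + 6.5·11 = 95.5; e = 99.5 − 95.5 = 4
F=13: d̂ = 24 + 6.5·13 = 108.5; e = 105.5 − 108.5 = -3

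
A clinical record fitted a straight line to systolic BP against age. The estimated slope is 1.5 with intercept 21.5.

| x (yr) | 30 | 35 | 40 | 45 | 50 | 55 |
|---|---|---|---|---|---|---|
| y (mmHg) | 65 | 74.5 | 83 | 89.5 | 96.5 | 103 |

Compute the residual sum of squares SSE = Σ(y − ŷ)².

x=30: ŷ = 21.5 + 1.5·30 = 66.5; r = 65 − 66.5 = -1.5
x=35: ŷ = 21.5 + 1.5·35 = 74; r = 74.5 − 74 = 0.5
x=40: ŷ = 21.5 + 1.5·40 = 81.5; r = 83 − 81.5 = 1.5
x=45: ŷ = 21.5 + 1.5·45 = 89; r = 89.5 − 89 = 0.5
x=50: ŷ = 21.5 + 1.5·50 = 96.5; r = 96.5 − 96.5 = 0
x=55: ŷ = 21.5 + 1.5·55 = 104; r = 103 − 104 = -1
SSE = 2.25 + 0.25 + 2.25 + 0.25 + 0 + 1 = 6

SSE = 6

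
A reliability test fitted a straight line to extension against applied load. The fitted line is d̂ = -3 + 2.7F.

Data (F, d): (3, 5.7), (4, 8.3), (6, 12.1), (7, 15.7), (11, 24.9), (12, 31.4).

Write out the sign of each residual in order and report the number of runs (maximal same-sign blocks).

F=3: d̂ = -3 + 2.7·3 = 5.1; e = 5.7 − 5.1 = 0.6
F=4: d̂ = -3 + 2.7·4 = 7.8; e = 8.3 − 7.8 = 0.5
F=6: d̂ = -3 + 2.7·6 = 13.2; e = 12.1 − 13.2 = -1.1
F=7: d̂ = -3 + 2.7·7 = 15.9; e = 15.7 − 15.9 = -0.2
F=11: d̂ = -3 + 2.7·11 = 26.7; e = 24.9 − 26.7 = -1.8
F=12: d̂ = -3 + 2.7·12 = 29.4; e = 31.4 − 29.4 = 2
Signs: + + − − − +
Runs: +×2, −×3, +×1 → 3

3 runs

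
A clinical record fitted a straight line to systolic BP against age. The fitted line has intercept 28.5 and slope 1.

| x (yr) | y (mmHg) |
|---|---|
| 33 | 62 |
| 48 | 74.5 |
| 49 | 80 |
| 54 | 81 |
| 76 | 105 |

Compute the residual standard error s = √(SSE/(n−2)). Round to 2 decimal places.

x=33: ŷ = 28.5 + 33 = 61.5; e = 62 − 61.5 = 0.5
x=48: ŷ = 28.5 + 48 = 76.5; e = 74.5 − 76.5 = -2
x=49: ŷ = 28.5 + 49 = 77.5; e = 80 − 77.5 = 2.5
x=54: ŷ = 28.5 + 54 = 82.5; e = 81 − 82.5 = -1.5
x=76: ŷ = 28.5 + 76 = 104.5; e = 105 − 104.5 = 0.5
SSE = 0.25 + 4 + 6.25 + 2.25 + 0.25 = 13
s = √(13/3) = √4.33333 ≈ 2.08

s = 2.08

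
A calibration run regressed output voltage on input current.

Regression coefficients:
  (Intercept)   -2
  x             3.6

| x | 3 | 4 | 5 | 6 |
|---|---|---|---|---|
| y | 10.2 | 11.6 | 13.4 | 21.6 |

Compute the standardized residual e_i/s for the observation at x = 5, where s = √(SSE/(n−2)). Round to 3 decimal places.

-1.006

x=3: ŷ = -2 + 3.6·3 = 8.8; e = 10.2 − 8.8 = 1.4
x=4: ŷ = -2 + 3.6·4 = 12.4; e = 11.6 − 12.4 = -0.8
x=5: ŷ = -2 + 3.6·5 = 16; e = 13.4 − 16 = -2.6
x=6: ŷ = -2 + 3.6·6 = 19.6; e = 21.6 − 19.6 = 2
SSE = 1.96 + 0.64 + 6.76 + 4 = 13.36
s = √(13.36/2) = 2.58457
e/s = -2.6 / 2.58457 = -1.006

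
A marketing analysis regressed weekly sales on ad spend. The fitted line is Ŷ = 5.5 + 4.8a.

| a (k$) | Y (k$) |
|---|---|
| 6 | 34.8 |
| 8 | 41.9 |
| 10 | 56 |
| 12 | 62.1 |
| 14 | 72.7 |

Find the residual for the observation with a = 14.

Ŷ = 5.5 + 4.8·14 = 72.7
r = 72.7 − 72.7 = 0

r = 0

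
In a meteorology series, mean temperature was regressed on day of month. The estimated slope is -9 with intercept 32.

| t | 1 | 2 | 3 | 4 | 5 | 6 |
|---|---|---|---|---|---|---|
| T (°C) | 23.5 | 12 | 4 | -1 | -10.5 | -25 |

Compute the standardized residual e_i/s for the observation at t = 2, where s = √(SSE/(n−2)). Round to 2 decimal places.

-0.74

t=1: ŷ = 32 − 9·1 = 23; e = 23.5 − 23 = 0.5
t=2: ŷ = 32 − 9·2 = 14; e = 12 − 14 = -2
t=3: ŷ = 32 − 9·3 = 5; e = 4 − 5 = -1
t=4: ŷ = 32 − 9·4 = -4; e = -1 − (-4) = 3
t=5: ŷ = 32 − 9·5 = -13; e = -10.5 − (-13) = 2.5
t=6: ŷ = 32 − 9·6 = -22; e = -25 − (-22) = -3
SSE = 0.25 + 4 + 1 + 9 + 6.25 + 9 = 29.5
s = √(29.5/4) = 2.7157
e/s = -2 / 2.7157 = -0.74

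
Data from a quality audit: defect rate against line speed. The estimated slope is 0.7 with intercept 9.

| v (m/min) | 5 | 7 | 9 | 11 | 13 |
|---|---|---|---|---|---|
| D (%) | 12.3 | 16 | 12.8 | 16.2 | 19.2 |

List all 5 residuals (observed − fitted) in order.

-0.2, 2.1, -2.5, -0.5, 1.1

v=5: ŷ = 9 + 0.7·5 = 12.5; e = 12.3 − 12.5 = -0.2
v=7: ŷ = 9 + 0.7·7 = 13.9; e = 16 − 13.9 = 2.1
v=9: ŷ = 9 + 0.7·9 = 15.3; e = 12.8 − 15.3 = -2.5
v=11: ŷ = 9 + 0.7·11 = 16.7; e = 16.2 − 16.7 = -0.5
v=13: ŷ = 9 + 0.7·13 = 18.1; e = 19.2 − 18.1 = 1.1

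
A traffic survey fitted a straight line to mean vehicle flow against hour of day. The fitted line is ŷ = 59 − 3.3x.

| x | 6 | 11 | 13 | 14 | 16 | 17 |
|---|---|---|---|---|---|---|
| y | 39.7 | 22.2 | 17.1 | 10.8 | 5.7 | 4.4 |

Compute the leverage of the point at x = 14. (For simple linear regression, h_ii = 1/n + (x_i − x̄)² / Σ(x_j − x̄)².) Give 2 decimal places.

h = 0.18

x̄ = (6 + 11 + 13 + 14 + 16 + 17)/6 = 12.8333
Σ(x − x̄)² = 46.6944 + 3.36111 + 0.0277778 + 1.36111 + 10.0278 + 17.3611 = 78.8333
h = 1/6 + (1.16667)²/78.8333 = 0.166667 + 0.0172657 = 0.18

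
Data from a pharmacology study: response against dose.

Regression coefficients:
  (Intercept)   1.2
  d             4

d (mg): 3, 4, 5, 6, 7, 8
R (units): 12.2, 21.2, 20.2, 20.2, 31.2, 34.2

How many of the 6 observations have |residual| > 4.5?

1

d=3: R̂ = 1.2 + 4·3 = 13.2; e = 12.2 − 13.2 = -1
d=4: R̂ = 1.2 + 4·4 = 17.2; e = 21.2 − 17.2 = 4
d=5: R̂ = 1.2 + 4·5 = 21.2; e = 20.2 − 21.2 = -1
d=6: R̂ = 1.2 + 4·6 = 25.2; e = 20.2 − 25.2 = -5
d=7: R̂ = 1.2 + 4·7 = 29.2; e = 31.2 − 29.2 = 2
d=8: R̂ = 1.2 + 4·8 = 33.2; e = 34.2 − 33.2 = 1
|e| > 4.5: d=6 (|e|=5) → 1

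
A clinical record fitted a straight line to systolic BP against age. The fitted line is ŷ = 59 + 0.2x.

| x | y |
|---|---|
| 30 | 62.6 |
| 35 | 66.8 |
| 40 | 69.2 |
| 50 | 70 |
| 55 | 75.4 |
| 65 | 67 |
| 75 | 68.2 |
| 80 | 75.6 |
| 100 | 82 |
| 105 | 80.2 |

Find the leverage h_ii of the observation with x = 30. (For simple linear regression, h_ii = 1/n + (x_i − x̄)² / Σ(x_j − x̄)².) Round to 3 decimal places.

x̄ = (30 + 35 + 40 + 50 + 55 + 65 + 75 + 80 + 100 + 105)/10 = 63.5
Σ(x − x̄)² = 1122.25 + 812.25 + 552.25 + 182.25 + 72.25 + 2.25 + 132.25 + 272.25 + 1332.25 + 1722.25 = 6202.5
h = 1/10 + (-33.5)²/6202.5 = 0.1 + 0.180935 = 0.281

h = 0.281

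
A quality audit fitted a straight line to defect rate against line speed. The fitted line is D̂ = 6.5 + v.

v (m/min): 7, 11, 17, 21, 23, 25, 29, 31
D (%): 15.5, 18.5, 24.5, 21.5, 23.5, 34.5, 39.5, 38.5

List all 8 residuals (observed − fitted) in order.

2, 1, 1, -6, -6, 3, 4, 1

v=7: D̂ = 6.5 + 7 = 13.5; r = 15.5 − 13.5 = 2
v=11: D̂ = 6.5 + 11 = 17.5; r = 18.5 − 17.5 = 1
v=17: D̂ = 6.5 + 17 = 23.5; r = 24.5 − 23.5 = 1
v=21: D̂ = 6.5 + 21 = 27.5; r = 21.5 − 27.5 = -6
v=23: D̂ = 6.5 + 23 = 29.5; r = 23.5 − 29.5 = -6
v=25: D̂ = 6.5 + 25 = 31.5; r = 34.5 − 31.5 = 3
v=29: D̂ = 6.5 + 29 = 35.5; r = 39.5 − 35.5 = 4
v=31: D̂ = 6.5 + 31 = 37.5; r = 38.5 − 37.5 = 1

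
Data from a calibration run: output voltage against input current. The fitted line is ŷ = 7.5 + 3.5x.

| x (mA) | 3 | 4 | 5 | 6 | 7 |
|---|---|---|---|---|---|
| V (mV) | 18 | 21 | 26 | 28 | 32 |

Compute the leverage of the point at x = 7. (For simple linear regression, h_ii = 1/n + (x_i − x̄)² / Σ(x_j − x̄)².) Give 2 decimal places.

x̄ = (3 + 4 + 5 + 6 + 7)/5 = 5
Σ(x − x̄)² = 4 + 1 + 0 + 1 + 4 = 10
h = 1/5 + (2)²/10 = 0.2 + 0.4 = 0.60

h = 0.60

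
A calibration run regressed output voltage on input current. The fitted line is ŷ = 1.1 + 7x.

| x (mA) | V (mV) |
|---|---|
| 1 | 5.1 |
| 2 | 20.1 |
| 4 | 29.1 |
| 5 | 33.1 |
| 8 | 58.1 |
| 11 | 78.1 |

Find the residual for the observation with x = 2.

ŷ = 1.1 + 7·2 = 15.1
r = 20.1 − 15.1 = 5

r = 5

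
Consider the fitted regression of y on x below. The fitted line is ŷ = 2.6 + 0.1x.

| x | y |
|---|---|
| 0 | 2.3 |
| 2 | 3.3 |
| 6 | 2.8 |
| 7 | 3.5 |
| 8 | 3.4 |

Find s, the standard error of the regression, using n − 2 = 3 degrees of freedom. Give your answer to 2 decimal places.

s = 0.42

x=0: ŷ = 2.6 + 0.1·0 = 2.6; r = 2.3 − 2.6 = -0.3
x=2: ŷ = 2.6 + 0.1·2 = 2.8; r = 3.3 − 2.8 = 0.5
x=6: ŷ = 2.6 + 0.1·6 = 3.2; r = 2.8 − 3.2 = -0.4
x=7: ŷ = 2.6 + 0.1·7 = 3.3; r = 3.5 − 3.3 = 0.2
x=8: ŷ = 2.6 + 0.1·8 = 3.4; r = 3.4 − 3.4 = 0
SSE = 0.09 + 0.25 + 0.16 + 0.04 + 0 = 0.54
s = √(0.54/3) = √0.18 ≈ 0.42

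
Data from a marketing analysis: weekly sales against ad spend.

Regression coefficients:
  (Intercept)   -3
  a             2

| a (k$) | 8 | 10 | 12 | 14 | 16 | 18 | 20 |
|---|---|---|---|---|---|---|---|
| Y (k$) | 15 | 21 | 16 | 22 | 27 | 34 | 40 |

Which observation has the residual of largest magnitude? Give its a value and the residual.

a=8: Ŷ = -3 + 2·8 = 13; e = 15 − 13 = 2
a=10: Ŷ = -3 + 2·10 = 17; e = 21 − 17 = 4
a=12: Ŷ = -3 + 2·12 = 21; e = 16 − 21 = -5
a=14: Ŷ = -3 + 2·14 = 25; e = 22 − 25 = -3
a=16: Ŷ = -3 + 2·16 = 29; e = 27 − 29 = -2
a=18: Ŷ = -3 + 2·18 = 33; e = 34 − 33 = 1
a=20: Ŷ = -3 + 2·20 = 37; e = 40 − 37 = 3
Largest |e| is 5 at a = 12, residual -5.

a = 12, e = -5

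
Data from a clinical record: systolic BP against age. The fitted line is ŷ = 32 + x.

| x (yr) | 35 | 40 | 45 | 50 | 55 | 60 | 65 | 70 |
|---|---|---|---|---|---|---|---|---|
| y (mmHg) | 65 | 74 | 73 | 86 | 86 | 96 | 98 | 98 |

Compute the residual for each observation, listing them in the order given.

x=35: ŷ = 32 + 35 = 67; e = 65 − 67 = -2
x=40: ŷ = 32 + 40 = 72; e = 74 − 72 = 2
x=45: ŷ = 32 + 45 = 77; e = 73 − 77 = -4
x=50: ŷ = 32 + 50 = 82; e = 86 − 82 = 4
x=55: ŷ = 32 + 55 = 87; e = 86 − 87 = -1
x=60: ŷ = 32 + 60 = 92; e = 96 − 92 = 4
x=65: ŷ = 32 + 65 = 97; e = 98 − 97 = 1
x=70: ŷ = 32 + 70 = 102; e = 98 − 102 = -4

-2, 2, -4, 4, -1, 4, 1, -4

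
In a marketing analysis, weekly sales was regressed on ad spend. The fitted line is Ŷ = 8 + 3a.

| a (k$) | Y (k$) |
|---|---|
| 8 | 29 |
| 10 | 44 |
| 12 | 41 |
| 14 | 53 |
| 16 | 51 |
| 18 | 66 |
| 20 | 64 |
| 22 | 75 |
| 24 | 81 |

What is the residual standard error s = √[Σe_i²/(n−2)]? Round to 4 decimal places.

a=8: Ŷ = 8 + 3·8 = 32; e = 29 − 32 = -3
a=10: Ŷ = 8 + 3·10 = 38; e = 44 − 38 = 6
a=12: Ŷ = 8 + 3·12 = 44; e = 41 − 44 = -3
a=14: Ŷ = 8 + 3·14 = 50; e = 53 − 50 = 3
a=16: Ŷ = 8 + 3·16 = 56; e = 51 − 56 = -5
a=18: Ŷ = 8 + 3·18 = 62; e = 66 − 62 = 4
a=20: Ŷ = 8 + 3·20 = 68; e = 64 − 68 = -4
a=22: Ŷ = 8 + 3·22 = 74; e = 75 − 74 = 1
a=24: Ŷ = 8 + 3·24 = 80; e = 81 − 80 = 1
SSE = 9 + 36 + 9 + 9 + 25 + 16 + 16 + 1 + 1 = 122
s = √(122/7) = √17.4286 ≈ 4.1748

s = 4.1748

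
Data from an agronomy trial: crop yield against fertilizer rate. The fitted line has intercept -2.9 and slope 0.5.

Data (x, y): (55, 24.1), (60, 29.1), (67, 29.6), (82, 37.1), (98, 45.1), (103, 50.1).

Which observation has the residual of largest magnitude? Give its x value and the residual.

x = 60, e = 2

x=55: ŷ = -2.9 + 0.5·55 = 24.6; e = 24.1 − 24.6 = -0.5
x=60: ŷ = -2.9 + 0.5·60 = 27.1; e = 29.1 − 27.1 = 2
x=67: ŷ = -2.9 + 0.5·67 = 30.6; e = 29.6 − 30.6 = -1
x=82: ŷ = -2.9 + 0.5·82 = 38.1; e = 37.1 − 38.1 = -1
x=98: ŷ = -2.9 + 0.5·98 = 46.1; e = 45.1 − 46.1 = -1
x=103: ŷ = -2.9 + 0.5·103 = 48.6; e = 50.1 − 48.6 = 1.5
Largest |e| is 2 at x = 60, residual 2.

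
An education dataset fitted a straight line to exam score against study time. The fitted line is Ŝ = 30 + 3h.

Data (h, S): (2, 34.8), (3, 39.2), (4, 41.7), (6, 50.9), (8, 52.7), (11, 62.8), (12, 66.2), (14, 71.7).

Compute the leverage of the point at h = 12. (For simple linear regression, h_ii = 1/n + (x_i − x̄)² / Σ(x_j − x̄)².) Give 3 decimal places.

h = 0.270

h̄ = (2 + 3 + 4 + 6 + 8 + 11 + 12 + 14)/8 = 7.5
Σ(h − h̄)² = 30.25 + 20.25 + 12.25 + 2.25 + 0.25 + 12.25 + 20.25 + 42.25 = 140
h = 1/8 + (4.5)²/140 = 0.125 + 0.144643 = 0.270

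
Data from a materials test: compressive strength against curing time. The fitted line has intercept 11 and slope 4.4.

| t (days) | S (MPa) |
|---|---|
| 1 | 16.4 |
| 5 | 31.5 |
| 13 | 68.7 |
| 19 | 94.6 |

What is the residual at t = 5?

Ŝ = 11 + 4.4·5 = 33
r = 31.5 − 33 = -1.5

r = -1.5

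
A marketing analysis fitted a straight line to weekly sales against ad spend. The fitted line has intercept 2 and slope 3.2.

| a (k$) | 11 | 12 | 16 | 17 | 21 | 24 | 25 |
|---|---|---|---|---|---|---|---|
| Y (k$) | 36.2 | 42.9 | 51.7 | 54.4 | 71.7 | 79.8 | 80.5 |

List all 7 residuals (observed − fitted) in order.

a=11: Ŷ = 2 + 3.2·11 = 37.2; e = 36.2 − 37.2 = -1
a=12: Ŷ = 2 + 3.2·12 = 40.4; e = 42.9 − 40.4 = 2.5
a=16: Ŷ = 2 + 3.2·16 = 53.2; e = 51.7 − 53.2 = -1.5
a=17: Ŷ = 2 + 3.2·17 = 56.4; e = 54.4 − 56.4 = -2
a=21: Ŷ = 2 + 3.2·21 = 69.2; e = 71.7 − 69.2 = 2.5
a=24: Ŷ = 2 + 3.2·24 = 78.8; e = 79.8 − 78.8 = 1
a=25: Ŷ = 2 + 3.2·25 = 82; e = 80.5 − 82 = -1.5

-1, 2.5, -1.5, -2, 2.5, 1, -1.5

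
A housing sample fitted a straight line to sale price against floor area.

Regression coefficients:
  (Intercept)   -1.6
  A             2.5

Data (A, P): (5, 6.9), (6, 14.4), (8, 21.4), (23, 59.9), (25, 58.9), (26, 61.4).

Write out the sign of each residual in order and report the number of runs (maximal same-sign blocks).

A=5: P̂ = -1.6 + 2.5·5 = 10.9; e = 6.9 − 10.9 = -4
A=6: P̂ = -1.6 + 2.5·6 = 13.4; e = 14.4 − 13.4 = 1
A=8: P̂ = -1.6 + 2.5·8 = 18.4; e = 21.4 − 18.4 = 3
A=23: P̂ = -1.6 + 2.5·23 = 55.9; e = 59.9 − 55.9 = 4
A=25: P̂ = -1.6 + 2.5·25 = 60.9; e = 58.9 − 60.9 = -2
A=26: P̂ = -1.6 + 2.5·26 = 63.4; e = 61.4 − 63.4 = -2
Signs: − + + + − −
Runs: −×1, +×3, −×2 → 3

3 runs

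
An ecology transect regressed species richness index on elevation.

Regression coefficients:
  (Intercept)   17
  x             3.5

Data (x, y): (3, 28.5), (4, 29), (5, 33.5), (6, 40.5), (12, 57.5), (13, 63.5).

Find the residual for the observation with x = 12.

ŷ = 17 + 3.5·12 = 59
r = 57.5 − 59 = -1.5

r = -1.5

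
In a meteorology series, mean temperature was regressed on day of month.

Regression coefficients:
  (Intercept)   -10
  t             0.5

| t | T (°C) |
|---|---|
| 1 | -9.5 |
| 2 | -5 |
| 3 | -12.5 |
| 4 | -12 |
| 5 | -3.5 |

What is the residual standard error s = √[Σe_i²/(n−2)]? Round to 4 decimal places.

t=1: ŷ = -10 + 0.5·1 = -9.5; e = -9.5 − (-9.5) = 0
t=2: ŷ = -10 + 0.5·2 = -9; e = -5 − (-9) = 4
t=3: ŷ = -10 + 0.5·3 = -8.5; e = -12.5 − (-8.5) = -4
t=4: ŷ = -10 + 0.5·4 = -8; e = -12 − (-8) = -4
t=5: ŷ = -10 + 0.5·5 = -7.5; e = -3.5 − (-7.5) = 4
SSE = 0 + 16 + 16 + 16 + 16 = 64
s = √(64/3) = √21.3333 ≈ 4.6188

s = 4.6188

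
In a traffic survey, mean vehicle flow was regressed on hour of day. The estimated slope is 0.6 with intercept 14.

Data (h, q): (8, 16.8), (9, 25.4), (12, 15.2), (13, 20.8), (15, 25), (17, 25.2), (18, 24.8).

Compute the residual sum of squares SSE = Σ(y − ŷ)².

SSE = 82

h=8: q̂ = 14 + 0.6·8 = 18.8; e = 16.8 − 18.8 = -2
h=9: q̂ = 14 + 0.6·9 = 19.4; e = 25.4 − 19.4 = 6
h=12: q̂ = 14 + 0.6·12 = 21.2; e = 15.2 − 21.2 = -6
h=13: q̂ = 14 + 0.6·13 = 21.8; e = 20.8 − 21.8 = -1
h=15: q̂ = 14 + 0.6·15 = 23; e = 25 − 23 = 2
h=17: q̂ = 14 + 0.6·17 = 24.2; e = 25.2 − 24.2 = 1
h=18: q̂ = 14 + 0.6·18 = 24.8; e = 24.8 − 24.8 = 0
SSE = 4 + 36 + 36 + 1 + 4 + 1 + 0 = 82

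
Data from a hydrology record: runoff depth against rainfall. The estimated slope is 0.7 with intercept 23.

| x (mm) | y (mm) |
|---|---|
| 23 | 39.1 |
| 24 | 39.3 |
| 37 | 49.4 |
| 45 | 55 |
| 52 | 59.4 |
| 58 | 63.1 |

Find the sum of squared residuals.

SSE = 1

x=23: ŷ = 23 + 0.7·23 = 39.1; e = 39.1 − 39.1 = 0
x=24: ŷ = 23 + 0.7·24 = 39.8; e = 39.3 − 39.8 = -0.5
x=37: ŷ = 23 + 0.7·37 = 48.9; e = 49.4 − 48.9 = 0.5
x=45: ŷ = 23 + 0.7·45 = 54.5; e = 55 − 54.5 = 0.5
x=52: ŷ = 23 + 0.7·52 = 59.4; e = 59.4 − 59.4 = 0
x=58: ŷ = 23 + 0.7·58 = 63.6; e = 63.1 − 63.6 = -0.5
SSE = 0 + 0.25 + 0.25 + 0.25 + 0 + 0.25 = 1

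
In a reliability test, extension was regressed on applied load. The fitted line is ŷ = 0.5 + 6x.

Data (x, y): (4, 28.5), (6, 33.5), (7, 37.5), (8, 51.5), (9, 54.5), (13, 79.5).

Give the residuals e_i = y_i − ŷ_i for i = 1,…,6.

4, -3, -5, 3, 0, 1

x=4: ŷ = 0.5 + 6·4 = 24.5; e = 28.5 − 24.5 = 4
x=6: ŷ = 0.5 + 6·6 = 36.5; e = 33.5 − 36.5 = -3
x=7: ŷ = 0.5 + 6·7 = 42.5; e = 37.5 − 42.5 = -5
x=8: ŷ = 0.5 + 6·8 = 48.5; e = 51.5 − 48.5 = 3
x=9: ŷ = 0.5 + 6·9 = 54.5; e = 54.5 − 54.5 = 0
x=13: ŷ = 0.5 + 6·13 = 78.5; e = 79.5 − 78.5 = 1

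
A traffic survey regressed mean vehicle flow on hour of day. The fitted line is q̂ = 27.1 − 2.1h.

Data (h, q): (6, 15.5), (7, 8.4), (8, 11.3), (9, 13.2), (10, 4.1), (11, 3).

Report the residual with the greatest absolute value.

e = 5

h=6: q̂ = 27.1 − 2.1·6 = 14.5; e = 15.5 − 14.5 = 1
h=7: q̂ = 27.1 − 2.1·7 = 12.4; e = 8.4 − 12.4 = -4
h=8: q̂ = 27.1 − 2.1·8 = 10.3; e = 11.3 − 10.3 = 1
h=9: q̂ = 27.1 − 2.1·9 = 8.2; e = 13.2 − 8.2 = 5
h=10: q̂ = 27.1 − 2.1·10 = 6.1; e = 4.1 − 6.1 = -2
h=11: q̂ = 27.1 − 2.1·11 = 4; e = 3 − 4 = -1
Largest |e| is 5 at h = 9, residual 5.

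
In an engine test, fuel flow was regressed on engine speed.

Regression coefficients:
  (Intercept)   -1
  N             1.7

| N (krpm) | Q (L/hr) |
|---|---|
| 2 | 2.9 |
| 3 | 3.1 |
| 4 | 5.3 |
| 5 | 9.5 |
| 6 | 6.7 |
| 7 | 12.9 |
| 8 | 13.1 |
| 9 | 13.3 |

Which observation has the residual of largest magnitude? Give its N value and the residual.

N = 6, e = -2.5

N=2: Q̂ = -1 + 1.7·2 = 2.4; e = 2.9 − 2.4 = 0.5
N=3: Q̂ = -1 + 1.7·3 = 4.1; e = 3.1 − 4.1 = -1
N=4: Q̂ = -1 + 1.7·4 = 5.8; e = 5.3 − 5.8 = -0.5
N=5: Q̂ = -1 + 1.7·5 = 7.5; e = 9.5 − 7.5 = 2
N=6: Q̂ = -1 + 1.7·6 = 9.2; e = 6.7 − 9.2 = -2.5
N=7: Q̂ = -1 + 1.7·7 = 10.9; e = 12.9 − 10.9 = 2
N=8: Q̂ = -1 + 1.7·8 = 12.6; e = 13.1 − 12.6 = 0.5
N=9: Q̂ = -1 + 1.7·9 = 14.3; e = 13.3 − 14.3 = -1
Largest |e| is 2.5 at N = 6, residual -2.5.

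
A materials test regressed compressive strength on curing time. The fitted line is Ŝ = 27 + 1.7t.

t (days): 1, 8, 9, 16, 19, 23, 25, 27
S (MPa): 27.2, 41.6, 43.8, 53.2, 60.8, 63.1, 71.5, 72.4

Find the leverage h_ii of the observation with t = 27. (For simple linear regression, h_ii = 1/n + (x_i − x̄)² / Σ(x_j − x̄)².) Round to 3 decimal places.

h = 0.327

t̄ = (1 + 8 + 9 + 16 + 19 + 23 + 25 + 27)/8 = 16
Σ(t − t̄)² = 225 + 64 + 49 + 0 + 9 + 49 + 81 + 121 = 598
h = 1/8 + (11)²/598 = 0.125 + 0.202341 = 0.327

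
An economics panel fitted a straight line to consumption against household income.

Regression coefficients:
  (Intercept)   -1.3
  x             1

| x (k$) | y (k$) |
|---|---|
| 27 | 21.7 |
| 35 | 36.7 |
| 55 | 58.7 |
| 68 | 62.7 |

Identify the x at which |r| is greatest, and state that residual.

x = 55, r = 5

x=27: ŷ = -1.3 + 27 = 25.7; r = 21.7 − 25.7 = -4
x=35: ŷ = -1.3 + 35 = 33.7; r = 36.7 − 33.7 = 3
x=55: ŷ = -1.3 + 55 = 53.7; r = 58.7 − 53.7 = 5
x=68: ŷ = -1.3 + 68 = 66.7; r = 62.7 − 66.7 = -4
Largest |r| is 5 at x = 55, residual 5.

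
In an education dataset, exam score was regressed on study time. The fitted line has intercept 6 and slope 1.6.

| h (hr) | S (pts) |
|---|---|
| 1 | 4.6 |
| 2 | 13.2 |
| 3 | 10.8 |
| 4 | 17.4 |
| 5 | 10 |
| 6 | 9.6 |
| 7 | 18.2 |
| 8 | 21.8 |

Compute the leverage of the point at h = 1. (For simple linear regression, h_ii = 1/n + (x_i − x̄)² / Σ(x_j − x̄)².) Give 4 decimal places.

h̄ = (1 + 2 + 3 + 4 + 5 + 6 + 7 + 8)/8 = 4.5
Σ(h − h̄)² = 12.25 + 6.25 + 2.25 + 0.25 + 0.25 + 2.25 + 6.25 + 12.25 = 42
h = 1/8 + (-3.5)²/42 = 0.125 + 0.291667 = 0.4167

h = 0.4167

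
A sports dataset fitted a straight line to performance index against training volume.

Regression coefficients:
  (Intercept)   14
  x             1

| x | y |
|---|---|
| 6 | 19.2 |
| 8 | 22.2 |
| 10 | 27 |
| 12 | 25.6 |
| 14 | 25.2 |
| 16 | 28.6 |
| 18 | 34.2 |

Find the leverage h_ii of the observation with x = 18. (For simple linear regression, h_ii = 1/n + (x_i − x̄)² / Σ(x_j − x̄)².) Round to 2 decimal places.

x̄ = (6 + 8 + 10 + 12 + 14 + 16 + 18)/7 = 12
Σ(x − x̄)² = 36 + 16 + 4 + 0 + 4 + 16 + 36 = 112
h = 1/7 + (6)²/112 = 0.142857 + 0.321429 = 0.46

h = 0.46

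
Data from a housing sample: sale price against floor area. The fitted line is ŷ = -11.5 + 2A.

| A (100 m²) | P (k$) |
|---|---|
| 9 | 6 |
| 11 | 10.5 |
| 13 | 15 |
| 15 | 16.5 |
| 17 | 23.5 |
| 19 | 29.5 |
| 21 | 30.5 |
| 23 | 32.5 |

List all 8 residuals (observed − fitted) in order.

A=9: ŷ = -11.5 + 2·9 = 6.5; e = 6 − 6.5 = -0.5
A=11: ŷ = -11.5 + 2·11 = 10.5; e = 10.5 − 10.5 = 0
A=13: ŷ = -11.5 + 2·13 = 14.5; e = 15 − 14.5 = 0.5
A=15: ŷ = -11.5 + 2·15 = 18.5; e = 16.5 − 18.5 = -2
A=17: ŷ = -11.5 + 2·17 = 22.5; e = 23.5 − 22.5 = 1
A=19: ŷ = -11.5 + 2·19 = 26.5; e = 29.5 − 26.5 = 3
A=21: ŷ = -11.5 + 2·21 = 30.5; e = 30.5 − 30.5 = 0
A=23: ŷ = -11.5 + 2·23 = 34.5; e = 32.5 − 34.5 = -2

-0.5, 0, 0.5, -2, 1, 3, 0, -2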